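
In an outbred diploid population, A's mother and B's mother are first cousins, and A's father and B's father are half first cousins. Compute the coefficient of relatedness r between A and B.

With two independent routes of shared ancestry, r is the sum of the two contributions.
A and B are related in two ways: second cousins through their mothers (r = 1/32) and half second cousins through their fathers (r = 1/64).
r = 1/32 + 1/64 = 3/64 = 0.046875.

0.046875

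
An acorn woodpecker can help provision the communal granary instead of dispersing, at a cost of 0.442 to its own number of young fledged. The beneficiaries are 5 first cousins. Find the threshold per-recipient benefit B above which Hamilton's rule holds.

0.7072

r to a first cousin = 0.125 (first cousins share one grandparent pair — two paths of length 4: r = 2·(1/2)^4 = 1/8).
Hamilton's rule with n recipients of equal r: n·r·B > C, so B > C/(n·r) = 0.442/(5·0.125) = 0.7072.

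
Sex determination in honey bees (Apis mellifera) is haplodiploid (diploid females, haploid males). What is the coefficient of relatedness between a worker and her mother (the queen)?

0.5

One meiotic link between diploid queen and diploid daughter: r = 1/2.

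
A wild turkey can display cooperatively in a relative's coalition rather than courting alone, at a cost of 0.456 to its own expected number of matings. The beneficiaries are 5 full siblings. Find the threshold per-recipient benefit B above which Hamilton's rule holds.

0.1824

r to a full sibling = 0.5 (full sibs share both parents — two paths of length 2: r = 2·(1/2)^2 = 1/2).
Hamilton's rule with n recipients of equal r: n·r·B > C, so B > C/(n·r) = 0.456/(5·0.5) = 0.1824.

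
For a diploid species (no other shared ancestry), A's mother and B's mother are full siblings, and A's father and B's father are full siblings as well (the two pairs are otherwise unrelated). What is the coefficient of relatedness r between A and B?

Relatedness sums over independent paths through distinct common ancestors.
A and B are related in two ways: first cousins through their mothers (r = 1/8) and first cousins through their fathers (r = 1/8) — i.e. double first cousins.
r = 1/8 + 1/8 = 0.25.

0.25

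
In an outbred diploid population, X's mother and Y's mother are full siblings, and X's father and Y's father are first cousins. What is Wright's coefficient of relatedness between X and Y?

0.15625

Relatedness sums over independent paths through distinct common ancestors.
X and Y are related in two ways: first cousins through their mothers (r = 1/8) and second cousins through their fathers (r = 1/32).
r = 1/8 + 1/32 = 5/32 = 0.15625.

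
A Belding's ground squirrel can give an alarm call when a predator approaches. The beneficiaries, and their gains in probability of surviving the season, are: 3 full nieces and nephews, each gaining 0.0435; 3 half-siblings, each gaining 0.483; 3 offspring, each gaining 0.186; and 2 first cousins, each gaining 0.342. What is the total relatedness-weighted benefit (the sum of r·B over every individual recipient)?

r to a full niece or nephew = 0.25 (full aunt/uncle↔niece/nephew: two paths of length 3 through the shared grandparent pair: r = 2·(1/2)^3 = 1/4).
r to a half-sibling = 0.25 (half-sibs share one parent — one path of length 2: r = (1/2)^2 = 1/4).
r to an offspring = 1/2 (one parent–offspring link: r = (1/2)^1 = 1/2).
r to a first cousin = 1/8 (first cousins share one grandparent pair — two paths of length 4: r = 2·(1/2)^4 = 1/8).
Summing one r·B term per recipient: 3·0.25·0.0435 + 3·0.25·0.483 + 3·0.5·0.186 + 2·0.125·0.342 = 0.759375.

0.759375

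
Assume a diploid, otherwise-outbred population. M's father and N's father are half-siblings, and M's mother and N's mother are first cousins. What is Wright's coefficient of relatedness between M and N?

0.09375

Wright's path rule: contributions from independent ancestry routes add.
M and N are related in two ways: half first cousins through their fathers (r = 1/16) and second cousins through their mothers (r = 1/32).
r = 1/16 + 1/32 = 3/32 = 0.09375.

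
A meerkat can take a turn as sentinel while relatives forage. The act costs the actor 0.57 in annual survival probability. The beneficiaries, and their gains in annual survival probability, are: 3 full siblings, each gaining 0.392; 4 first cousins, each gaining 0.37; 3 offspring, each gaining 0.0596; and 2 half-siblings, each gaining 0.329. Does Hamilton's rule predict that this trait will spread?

Yes

Hamilton's rule: the trait is favored when the sum of r·B over every recipient exceeds the actor's cost C.
r to a full sibling = 1/2 (full sibs share both parents — two paths of length 2: r = 2·(1/2)^2 = 1/2).
r to a first cousin = 0.125 (first cousins share one grandparent pair — two paths of length 4: r = 2·(1/2)^4 = 1/8).
r to an offspring = 0.5 (one parent–offspring link: r = (1/2)^1 = 1/2).
r to a half-sibling = 1/4 (half-sibs share one parent — one path of length 2: r = (1/2)^2 = 1/4).
Summing one r·B term per recipient: 3·0.5·0.392 + 4·0.125·0.37 + 3·0.5·0.0596 + 2·0.25·0.329 = 1.0269.
1.0269 > 0.57: the indirect benefit exceeds the cost.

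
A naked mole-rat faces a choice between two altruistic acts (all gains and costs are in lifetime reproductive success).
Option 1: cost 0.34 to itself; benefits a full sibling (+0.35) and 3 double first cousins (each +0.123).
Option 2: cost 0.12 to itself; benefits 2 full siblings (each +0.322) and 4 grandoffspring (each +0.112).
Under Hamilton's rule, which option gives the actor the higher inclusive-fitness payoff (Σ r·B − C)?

Option 1: r to a full sibling = 0.5.
Option 1: r to a double first cousin = 0.25.
Option 1: Σ r·B − C = (1·0.5·0.35 + 3·0.25·0.123) − 0.34 = -0.07275.
Option 2: r to a full sibling = 0.5.
Option 2: r to a grandoffspring = 0.25.
Option 2: Σ r·B − C = (2·0.5·0.322 + 4·0.25·0.112) − 0.12 = 0.314.
Option 2 has the higher net inclusive-fitness payoff.

Option 2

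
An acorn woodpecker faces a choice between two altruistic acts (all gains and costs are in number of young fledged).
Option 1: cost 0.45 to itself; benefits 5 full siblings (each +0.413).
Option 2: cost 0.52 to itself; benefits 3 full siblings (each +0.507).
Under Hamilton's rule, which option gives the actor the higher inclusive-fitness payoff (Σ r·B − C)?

Option 1

Option 1: r to a full sibling = 0.5.
Option 1: Σ r·B − C = (5·0.5·0.413) − 0.45 = 0.5825.
Option 2: r to a full sibling = 0.5.
Option 2: Σ r·B − C = (3·0.5·0.507) − 0.52 = 0.2405.
Option 1 has the higher net inclusive-fitness payoff.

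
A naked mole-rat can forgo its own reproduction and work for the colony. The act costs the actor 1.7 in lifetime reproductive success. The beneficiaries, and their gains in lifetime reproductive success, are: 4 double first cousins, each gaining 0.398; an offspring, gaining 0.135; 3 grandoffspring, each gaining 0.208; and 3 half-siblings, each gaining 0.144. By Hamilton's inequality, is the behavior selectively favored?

Hamilton's rule: the trait is favored when the sum of r·B over every recipient exceeds the actor's cost C.
r to a double first cousin = 0.25 (double first cousins share both grandparent pairs — four paths of length 4: r = 4·(1/2)^4 = 1/4).
r to an offspring = 0.5 (one parent–offspring link: r = (1/2)^1 = 1/2).
r to a grandoffspring = 0.25 (two parent–offspring links: r = (1/2)^2 = 1/4).
r to a half-sibling = 0.25 (half-sibs share one parent — one path of length 2: r = (1/2)^2 = 1/4).
Summing one r·B term per recipient: 4·0.25·0.398 + 1·0.5·0.135 + 3·0.25·0.208 + 3·0.25·0.144 = 0.7295.
0.7295 < 1.7: the indirect benefit is less than the cost.

No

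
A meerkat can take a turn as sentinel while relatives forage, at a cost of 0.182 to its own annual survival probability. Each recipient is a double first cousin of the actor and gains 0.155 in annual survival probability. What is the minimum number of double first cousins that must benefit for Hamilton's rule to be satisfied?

r to a double first cousin = 0.25 (double first cousins share both grandparent pairs — four paths of length 4: r = 4·(1/2)^4 = 1/4).
Hamilton's rule: n·r·B > C  ⇒  n > C/(r·B) = 0.182/(0.25·0.155) = 4.697.
The smallest integer exceeding 4.697 is 5.

5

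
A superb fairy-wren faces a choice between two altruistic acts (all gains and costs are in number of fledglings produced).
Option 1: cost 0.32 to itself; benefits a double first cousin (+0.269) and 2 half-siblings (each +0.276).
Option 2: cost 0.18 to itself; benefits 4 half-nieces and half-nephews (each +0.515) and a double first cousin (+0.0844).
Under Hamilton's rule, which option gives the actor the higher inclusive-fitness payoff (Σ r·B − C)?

Option 2

Option 1: r to a double first cousin = 0.25.
Option 1: r to a half-sibling = 0.25.
Option 1: Σ r·B − C = (1·0.25·0.269 + 2·0.25·0.276) − 0.32 = -0.11475.
Option 2: r to a half-niece or half-nephew = 0.125.
Option 2: r to a double first cousin = 0.25.
Option 2: Σ r·B − C = (4·0.125·0.515 + 1·0.25·0.0844) − 0.18 = 0.0986.
Option 2 has the higher net inclusive-fitness payoff.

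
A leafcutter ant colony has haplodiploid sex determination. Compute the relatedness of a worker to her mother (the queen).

0.5

One meiotic link between diploid queen and diploid daughter: r = 1/2.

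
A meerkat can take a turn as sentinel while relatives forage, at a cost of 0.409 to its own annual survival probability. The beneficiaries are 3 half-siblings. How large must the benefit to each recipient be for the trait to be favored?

r to a half-sibling = 0.25 (half-sibs share one parent — one path of length 2: r = (1/2)^2 = 1/4).
Hamilton's rule with n recipients of equal r: n·r·B > C, so B > C/(n·r) = 0.409/(3·0.25) = 0.5453.

0.5453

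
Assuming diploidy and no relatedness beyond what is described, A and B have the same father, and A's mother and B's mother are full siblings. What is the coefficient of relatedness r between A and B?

Relatedness sums over independent paths through distinct common ancestors.
A and B are related in two ways: half-sibs through their shared father (r = 1/4) and first cousins through their mothers (r = 1/8).
r = 1/4 + 1/8 = 0.375.

0.375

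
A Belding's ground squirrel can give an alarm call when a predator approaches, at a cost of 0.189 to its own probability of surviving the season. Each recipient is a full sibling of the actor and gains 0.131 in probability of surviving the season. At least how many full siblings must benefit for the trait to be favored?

r to a full sibling = 1/2 (full sibs share both parents — two paths of length 2: r = 2·(1/2)^2 = 1/2).
Hamilton's rule: n·r·B > C  ⇒  n > C/(r·B) = 0.189/(0.5·0.131) = 2.885.
The smallest integer exceeding 2.885 is 3.

3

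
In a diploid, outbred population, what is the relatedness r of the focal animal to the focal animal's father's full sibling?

Each parent–offspring link contributes a factor of 1/2, and independent paths through distinct common ancestors add.
Full aunt/uncle↔niece/nephew: two paths of length 3 through the shared grandparent pair: r = 2·(1/2)^3 = 1/4.

0.25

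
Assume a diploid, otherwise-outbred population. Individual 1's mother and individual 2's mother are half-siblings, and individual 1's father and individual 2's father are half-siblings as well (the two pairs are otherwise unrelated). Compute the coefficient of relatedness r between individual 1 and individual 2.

0.125

Independent pedigree routes through distinct common ancestors add.
Individual 1 and individual 2 are related in two ways: half first cousins through their mothers (r = 1/16) and half first cousins through their fathers (r = 1/16).
r = 1/16 + 1/16 = 1/8 = 0.125.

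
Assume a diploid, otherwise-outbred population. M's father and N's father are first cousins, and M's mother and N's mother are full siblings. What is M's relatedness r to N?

Wright's path rule: contributions from independent ancestry routes add.
M and N are related in two ways: second cousins through their fathers (r = 1/32) and first cousins through their mothers (r = 1/8).
r = 1/32 + 1/8 = 5/32 = 0.15625.

0.15625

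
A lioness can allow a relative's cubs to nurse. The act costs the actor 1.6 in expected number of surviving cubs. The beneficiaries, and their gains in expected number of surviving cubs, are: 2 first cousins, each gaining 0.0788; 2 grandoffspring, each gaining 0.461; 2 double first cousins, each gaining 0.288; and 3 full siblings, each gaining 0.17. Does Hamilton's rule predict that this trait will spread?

Hamilton's rule: the trait is favored when the sum of r·B over every recipient exceeds the actor's cost C.
r to a first cousin = 0.125 (first cousins share one grandparent pair — two paths of length 4: r = 2·(1/2)^4 = 1/8).
r to a grandoffspring = 0.25 (two parent–offspring links: r = (1/2)^2 = 1/4).
r to a double first cousin = 1/4 (double first cousins share both grandparent pairs — four paths of length 4: r = 4·(1/2)^4 = 1/4).
r to a full sibling = 0.5 (full sibs share both parents — two paths of length 2: r = 2·(1/2)^2 = 1/2).
Summing one r·B term per recipient: 2·0.125·0.0788 + 2·0.25·0.461 + 2·0.25·0.288 + 3·0.5·0.17 = 0.6492.
0.6492 < 1.6: the indirect benefit is less than the cost.

No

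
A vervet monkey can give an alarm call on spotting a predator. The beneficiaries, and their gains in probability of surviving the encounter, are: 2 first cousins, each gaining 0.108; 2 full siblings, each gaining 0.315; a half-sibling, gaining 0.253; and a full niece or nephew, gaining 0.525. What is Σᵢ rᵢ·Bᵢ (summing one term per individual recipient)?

0.5365

r to a first cousin = 0.125 (first cousins share one grandparent pair — two paths of length 4: r = 2·(1/2)^4 = 1/8).
r to a full sibling = 1/2 (full sibs share both parents — two paths of length 2: r = 2·(1/2)^2 = 1/2).
r to a half-sibling = 0.25 (half-sibs share one parent — one path of length 2: r = (1/2)^2 = 1/4).
r to a full niece or nephew = 1/4 (full aunt/uncle↔niece/nephew: two paths of length 3 through the shared grandparent pair: r = 2·(1/2)^3 = 1/4).
Summing one r·B term per recipient: 2·0.125·0.108 + 2·0.5·0.315 + 1·0.25·0.253 + 1·0.25·0.525 = 0.5365.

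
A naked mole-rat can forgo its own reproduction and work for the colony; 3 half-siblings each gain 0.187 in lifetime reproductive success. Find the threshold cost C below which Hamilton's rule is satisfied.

r to a half-sibling = 0.25 (half-sibs share one parent — one path of length 2: r = (1/2)^2 = 1/4).
Hamilton's rule: n·r·B > C, so the trait is favored while C < n·r·B = 3·0.25·0.187 = 0.14025.

0.14025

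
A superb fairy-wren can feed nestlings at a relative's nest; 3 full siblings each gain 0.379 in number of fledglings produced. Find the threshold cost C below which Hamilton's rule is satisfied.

0.5685

r to a full sibling = 1/2 (full sibs share both parents — two paths of length 2: r = 2·(1/2)^2 = 1/2).
Hamilton's rule: n·r·B > C, so the trait is favored while C < n·r·B = 3·0.5·0.379 = 0.5685.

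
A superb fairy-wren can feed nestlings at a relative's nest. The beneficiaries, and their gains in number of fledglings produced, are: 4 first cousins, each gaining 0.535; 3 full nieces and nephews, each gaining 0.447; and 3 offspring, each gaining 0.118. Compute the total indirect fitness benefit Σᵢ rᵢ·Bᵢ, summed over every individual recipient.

r to a first cousin = 0.125 (first cousins share one grandparent pair — two paths of length 4: r = 2·(1/2)^4 = 1/8).
r to a full niece or nephew = 0.25 (full aunt/uncle↔niece/nephew: two paths of length 3 through the shared grandparent pair: r = 2·(1/2)^3 = 1/4).
r to an offspring = 0.5 (one parent–offspring link: r = (1/2)^1 = 1/2).
Summing one r·B term per recipient: 4·0.125·0.535 + 3·0.25·0.447 + 3·0.5·0.118 = 0.77975.

0.77975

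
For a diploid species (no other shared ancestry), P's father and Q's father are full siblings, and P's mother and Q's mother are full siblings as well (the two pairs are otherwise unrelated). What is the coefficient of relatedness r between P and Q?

0.25

With two independent routes of shared ancestry, r is the sum of the two contributions.
P and Q are related in two ways: first cousins through their fathers (r = 1/8) and first cousins through their mothers (r = 1/8) — i.e. double first cousins.
r = 1/8 + 1/8 = 1/4 = 0.25.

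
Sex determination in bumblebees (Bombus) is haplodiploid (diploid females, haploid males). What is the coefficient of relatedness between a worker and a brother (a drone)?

0.25

Her haploid brother carries none of their father's genes and a random half of their mother's genome; that half matches the maternal half of her own genome with probability 1/2: r = 1/2 · 1/2 = 1/4.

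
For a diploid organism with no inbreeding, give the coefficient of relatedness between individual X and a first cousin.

Each parent–offspring link contributes a factor of 1/2, and independent paths through distinct common ancestors add.
First cousins share one grandparent pair — two paths of length 4: r = 2·(1/2)^4 = 1/8.

0.125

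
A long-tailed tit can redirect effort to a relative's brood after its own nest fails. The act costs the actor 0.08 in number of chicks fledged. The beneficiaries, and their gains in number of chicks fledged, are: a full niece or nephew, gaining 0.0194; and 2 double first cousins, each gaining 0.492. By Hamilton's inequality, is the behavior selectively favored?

Yes

Hamilton's rule: the trait is favored when the sum of r·B over every recipient exceeds the actor's cost C.
r to a full niece or nephew = 0.25 (full aunt/uncle↔niece/nephew: two paths of length 3 through the shared grandparent pair: r = 2·(1/2)^3 = 1/4).
r to a double first cousin = 1/4 (double first cousins share both grandparent pairs — four paths of length 4: r = 4·(1/2)^4 = 1/4).
Summing one r·B term per recipient: 1·0.25·0.0194 + 2·0.25·0.492 = 0.25085.
0.25085 > 0.08: the indirect benefit exceeds the cost.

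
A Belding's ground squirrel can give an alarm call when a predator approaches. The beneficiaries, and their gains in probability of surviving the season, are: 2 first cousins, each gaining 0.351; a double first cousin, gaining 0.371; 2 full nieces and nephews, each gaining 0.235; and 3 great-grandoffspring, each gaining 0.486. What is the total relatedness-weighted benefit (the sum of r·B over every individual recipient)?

r to a first cousin = 0.125 (first cousins share one grandparent pair — two paths of length 4: r = 2·(1/2)^4 = 1/8).
r to a double first cousin = 1/4 (double first cousins share both grandparent pairs — four paths of length 4: r = 4·(1/2)^4 = 1/4).
r to a full niece or nephew = 1/4 (full aunt/uncle↔niece/nephew: two paths of length 3 through the shared grandparent pair: r = 2·(1/2)^3 = 1/4).
r to a great-grandoffspring = 0.125 (three parent–offspring links: r = (1/2)^3 = 1/8).
Summing one r·B term per recipient: 2·0.125·0.351 + 1·0.25·0.371 + 2·0.25·0.235 + 3·0.125·0.486 = 0.48025.

0.48025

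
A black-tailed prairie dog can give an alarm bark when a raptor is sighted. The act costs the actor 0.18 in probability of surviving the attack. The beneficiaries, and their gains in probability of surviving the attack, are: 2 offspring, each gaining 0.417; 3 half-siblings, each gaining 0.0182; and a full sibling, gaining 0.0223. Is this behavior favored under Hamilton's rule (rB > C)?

Yes

Hamilton's rule: the trait is favored when the sum of r·B over every recipient exceeds the actor's cost C.
r to an offspring = 1/2 (one parent–offspring link: r = (1/2)^1 = 1/2).
r to a half-sibling = 0.25 (half-sibs share one parent — one path of length 2: r = (1/2)^2 = 1/4).
r to a full sibling = 1/2 (full sibs share both parents — two paths of length 2: r = 2·(1/2)^2 = 1/2).
Summing one r·B term per recipient: 2·0.5·0.417 + 3·0.25·0.0182 + 1·0.5·0.0223 = 0.4418.
0.4418 > 0.18: the indirect benefit exceeds the cost.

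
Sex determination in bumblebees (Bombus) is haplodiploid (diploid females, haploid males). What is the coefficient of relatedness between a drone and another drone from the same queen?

0.5

Haploid brothers each carry a random half of the queen's diploid genome, so on average they share half: r = 1/2.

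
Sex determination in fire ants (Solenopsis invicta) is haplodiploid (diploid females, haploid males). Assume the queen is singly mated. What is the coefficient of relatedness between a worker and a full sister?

Haplodiploid full sisters inherit their father's entire haploid genome identically (contributing 1/2) and on average half of their mother's contribution (1/2 · 1/2 = 1/4); r = 1/2 + 1/4 = 3/4.

0.75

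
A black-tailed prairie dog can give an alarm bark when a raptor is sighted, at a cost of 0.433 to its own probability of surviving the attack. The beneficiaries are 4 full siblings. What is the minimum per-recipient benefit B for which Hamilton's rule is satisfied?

0.2165

r to a full sibling = 0.5 (full sibs share both parents — two paths of length 2: r = 2·(1/2)^2 = 1/2).
Hamilton's rule with n recipients of equal r: n·r·B > C, so B > C/(n·r) = 0.433/(4·0.5) = 0.2165.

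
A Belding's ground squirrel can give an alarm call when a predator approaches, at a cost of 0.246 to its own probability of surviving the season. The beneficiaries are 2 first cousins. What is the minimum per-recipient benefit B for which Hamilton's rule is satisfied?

r to a first cousin = 1/8 (first cousins share one grandparent pair — two paths of length 4: r = 2·(1/2)^4 = 1/8).
Hamilton's rule with n recipients of equal r: n·r·B > C, so B > C/(n·r) = 0.246/(2·0.125) = 0.984.

0.984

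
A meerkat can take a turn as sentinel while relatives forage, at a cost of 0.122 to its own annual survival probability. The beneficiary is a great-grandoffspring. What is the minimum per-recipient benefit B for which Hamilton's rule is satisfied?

r to a great-grandoffspring = 1/8 (three parent–offspring links: r = (1/2)^3 = 1/8).
Hamilton's rule with n recipients of equal r: n·r·B > C, so B > C/(n·r) = 0.122/(1·0.125) = 0.976.

0.976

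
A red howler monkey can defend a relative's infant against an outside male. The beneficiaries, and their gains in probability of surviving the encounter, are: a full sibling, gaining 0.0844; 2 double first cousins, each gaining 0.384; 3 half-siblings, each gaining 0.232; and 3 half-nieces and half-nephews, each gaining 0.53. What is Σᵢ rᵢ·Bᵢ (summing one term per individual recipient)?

0.60695

r to a full sibling = 1/2 (full sibs share both parents — two paths of length 2: r = 2·(1/2)^2 = 1/2).
r to a double first cousin = 1/4 (double first cousins share both grandparent pairs — four paths of length 4: r = 4·(1/2)^4 = 1/4).
r to a half-sibling = 0.25 (half-sibs share one parent — one path of length 2: r = (1/2)^2 = 1/4).
r to a half-niece or half-nephew = 1/8 (half-aunt/uncle↔niece/nephew: one path of length 3: r = (1/2)^3 = 1/8).
Summing one r·B term per recipient: 1·0.5·0.0844 + 2·0.25·0.384 + 3·0.25·0.232 + 3·0.125·0.53 = 0.60695.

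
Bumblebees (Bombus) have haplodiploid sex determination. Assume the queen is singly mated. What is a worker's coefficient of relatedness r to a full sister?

0.75

Haplodiploid full sisters inherit their father's entire haploid genome identically (contributing 1/2) and on average half of their mother's contribution (1/2 · 1/2 = 1/4); r = 1/2 + 1/4 = 3/4.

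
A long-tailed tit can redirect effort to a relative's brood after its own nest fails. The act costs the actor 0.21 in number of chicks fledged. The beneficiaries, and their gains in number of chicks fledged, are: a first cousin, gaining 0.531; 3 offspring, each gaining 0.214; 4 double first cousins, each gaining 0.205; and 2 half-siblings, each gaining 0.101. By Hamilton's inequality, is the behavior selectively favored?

Hamilton's rule: the trait is favored when the sum of r·B over every recipient exceeds the actor's cost C.
r to a first cousin = 1/8 (first cousins share one grandparent pair — two paths of length 4: r = 2·(1/2)^4 = 1/8).
r to an offspring = 0.5 (one parent–offspring link: r = (1/2)^1 = 1/2).
r to a double first cousin = 0.25 (double first cousins share both grandparent pairs — four paths of length 4: r = 4·(1/2)^4 = 1/4).
r to a half-sibling = 1/4 (half-sibs share one parent — one path of length 2: r = (1/2)^2 = 1/4).
Summing one r·B term per recipient: 1·0.125·0.531 + 3·0.5·0.214 + 4·0.25·0.205 + 2·0.25·0.101 = 0.642875.
0.642875 > 0.21: the indirect benefit exceeds the cost.

Yes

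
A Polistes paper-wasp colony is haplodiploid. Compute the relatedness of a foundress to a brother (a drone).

0.25

Her haploid brother carries none of their father's genes and a random half of their mother's genome; that half matches the maternal half of her own genome with probability 1/2: r = 1/2 · 1/2 = 1/4.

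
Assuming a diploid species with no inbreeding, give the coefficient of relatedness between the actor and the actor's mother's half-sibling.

Each parent–offspring link contributes a factor of 1/2, and independent paths through distinct common ancestors add.
Half-aunt/uncle↔niece/nephew: one path of length 3: r = (1/2)^3 = 1/8.

0.125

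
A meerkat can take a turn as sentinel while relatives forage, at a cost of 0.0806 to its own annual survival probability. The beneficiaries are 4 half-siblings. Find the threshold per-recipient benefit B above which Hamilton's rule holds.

r to a half-sibling = 1/4 (half-sibs share one parent — one path of length 2: r = (1/2)^2 = 1/4).
Hamilton's rule with n recipients of equal r: n·r·B > C, so B > C/(n·r) = 0.0806/(4·0.25) = 0.0806.

0.0806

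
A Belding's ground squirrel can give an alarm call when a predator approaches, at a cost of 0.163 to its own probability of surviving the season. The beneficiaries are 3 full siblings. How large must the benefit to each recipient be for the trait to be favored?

0.1087

r to a full sibling = 1/2 (full sibs share both parents — two paths of length 2: r = 2·(1/2)^2 = 1/2).
Hamilton's rule with n recipients of equal r: n·r·B > C, so B > C/(n·r) = 0.163/(3·0.5) = 0.1087.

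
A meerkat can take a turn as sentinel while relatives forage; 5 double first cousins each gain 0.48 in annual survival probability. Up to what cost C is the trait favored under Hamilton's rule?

r to a double first cousin = 0.25 (double first cousins share both grandparent pairs — four paths of length 4: r = 4·(1/2)^4 = 1/4).
Hamilton's rule: n·r·B > C, so the trait is favored while C < n·r·B = 5·0.25·0.48 = 0.6.

0.6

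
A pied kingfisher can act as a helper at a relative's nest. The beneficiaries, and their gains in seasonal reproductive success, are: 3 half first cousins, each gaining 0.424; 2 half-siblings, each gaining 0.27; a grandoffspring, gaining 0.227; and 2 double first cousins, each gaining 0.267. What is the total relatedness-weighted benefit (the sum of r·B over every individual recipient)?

0.40475

r to a half first cousin = 0.0625 (half first cousins share one grandparent — one path of length 4: r = (1/2)^4 = 1/16).
r to a half-sibling = 1/4 (half-sibs share one parent — one path of length 2: r = (1/2)^2 = 1/4).
r to a grandoffspring = 1/4 (two parent–offspring links: r = (1/2)^2 = 1/4).
r to a double first cousin = 1/4 (double first cousins share both grandparent pairs — four paths of length 4: r = 4·(1/2)^4 = 1/4).
Summing one r·B term per recipient: 3·0.0625·0.424 + 2·0.25·0.27 + 1·0.25·0.227 + 2·0.25·0.267 = 0.40475.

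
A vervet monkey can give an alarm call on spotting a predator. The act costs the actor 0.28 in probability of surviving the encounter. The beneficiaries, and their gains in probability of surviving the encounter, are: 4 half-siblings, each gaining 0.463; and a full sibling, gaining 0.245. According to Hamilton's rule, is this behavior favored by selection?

Hamilton's rule: the trait is favored when the sum of r·B over every recipient exceeds the actor's cost C.
r to a half-sibling = 0.25 (half-sibs share one parent — one path of length 2: r = (1/2)^2 = 1/4).
r to a full sibling = 1/2 (full sibs share both parents — two paths of length 2: r = 2·(1/2)^2 = 1/2).
Summing one r·B term per recipient: 4·0.25·0.463 + 1·0.5·0.245 = 0.5855.
0.5855 > 0.28: the indirect benefit exceeds the cost.

Yes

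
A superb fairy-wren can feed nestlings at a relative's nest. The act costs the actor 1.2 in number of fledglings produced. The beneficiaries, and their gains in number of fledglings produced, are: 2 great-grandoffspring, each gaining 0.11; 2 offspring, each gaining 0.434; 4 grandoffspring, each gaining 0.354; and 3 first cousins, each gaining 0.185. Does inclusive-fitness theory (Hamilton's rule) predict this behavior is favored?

Hamilton's rule: the trait is favored when the sum of r·B over every recipient exceeds the actor's cost C.
r to a great-grandoffspring = 1/8 (three parent–offspring links: r = (1/2)^3 = 1/8).
r to an offspring = 0.5 (one parent–offspring link: r = (1/2)^1 = 1/2).
r to a grandoffspring = 0.25 (two parent–offspring links: r = (1/2)^2 = 1/4).
r to a first cousin = 0.125 (first cousins share one grandparent pair — two paths of length 4: r = 2·(1/2)^4 = 1/8).
Summing one r·B term per recipient: 2·0.125·0.11 + 2·0.5·0.434 + 4·0.25·0.354 + 3·0.125·0.185 = 0.884875.
0.884875 < 1.2: the indirect benefit is less than the cost.

No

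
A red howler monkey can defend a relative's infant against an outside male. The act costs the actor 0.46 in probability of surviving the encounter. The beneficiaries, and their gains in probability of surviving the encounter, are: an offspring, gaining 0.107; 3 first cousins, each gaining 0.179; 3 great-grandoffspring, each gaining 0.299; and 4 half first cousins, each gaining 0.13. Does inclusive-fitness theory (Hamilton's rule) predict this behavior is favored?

No

Hamilton's rule: the trait is favored when the sum of r·B over every recipient exceeds the actor's cost C.
r to an offspring = 1/2 (one parent–offspring link: r = (1/2)^1 = 1/2).
r to a first cousin = 0.125 (first cousins share one grandparent pair — two paths of length 4: r = 2·(1/2)^4 = 1/8).
r to a great-grandoffspring = 1/8 (three parent–offspring links: r = (1/2)^3 = 1/8).
r to a half first cousin = 1/16 (half first cousins share one grandparent — one path of length 4: r = (1/2)^4 = 1/16).
Summing one r·B term per recipient: 1·0.5·0.107 + 3·0.125·0.179 + 3·0.125·0.299 + 4·0.0625·0.13 = 0.26525.
0.26525 < 0.46: the indirect benefit is less than the cost.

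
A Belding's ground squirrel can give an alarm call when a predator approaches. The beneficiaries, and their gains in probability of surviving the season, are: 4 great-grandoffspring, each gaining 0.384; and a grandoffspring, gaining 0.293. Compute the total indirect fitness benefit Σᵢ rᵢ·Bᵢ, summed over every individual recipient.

0.26525

r to a great-grandoffspring = 1/8 (three parent–offspring links: r = (1/2)^3 = 1/8).
r to a grandoffspring = 0.25 (two parent–offspring links: r = (1/2)^2 = 1/4).
Summing one r·B term per recipient: 4·0.125·0.384 + 1·0.25·0.293 = 0.26525.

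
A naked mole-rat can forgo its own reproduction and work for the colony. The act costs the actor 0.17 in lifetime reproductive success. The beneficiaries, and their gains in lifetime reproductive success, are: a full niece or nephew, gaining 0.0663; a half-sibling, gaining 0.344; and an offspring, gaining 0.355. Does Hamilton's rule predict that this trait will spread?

Yes

Hamilton's rule: the trait is favored when the sum of r·B over every recipient exceeds the actor's cost C.
r to a full niece or nephew = 1/4 (full aunt/uncle↔niece/nephew: two paths of length 3 through the shared grandparent pair: r = 2·(1/2)^3 = 1/4).
r to a half-sibling = 0.25 (half-sibs share one parent — one path of length 2: r = (1/2)^2 = 1/4).
r to an offspring = 1/2 (one parent–offspring link: r = (1/2)^1 = 1/2).
Summing one r·B term per recipient: 1·0.25·0.0663 + 1·0.25·0.344 + 1·0.5·0.355 = 0.280075.
0.280075 > 0.17: the indirect benefit exceeds the cost.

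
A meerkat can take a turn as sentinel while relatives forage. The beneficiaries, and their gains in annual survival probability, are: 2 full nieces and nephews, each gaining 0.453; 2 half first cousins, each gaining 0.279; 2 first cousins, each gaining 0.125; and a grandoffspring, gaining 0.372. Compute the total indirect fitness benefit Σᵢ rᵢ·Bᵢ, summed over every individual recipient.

0.385625

r to a full niece or nephew = 0.25 (full aunt/uncle↔niece/nephew: two paths of length 3 through the shared grandparent pair: r = 2·(1/2)^3 = 1/4).
r to a half first cousin = 0.0625 (half first cousins share one grandparent — one path of length 4: r = (1/2)^4 = 1/16).
r to a first cousin = 1/8 (first cousins share one grandparent pair — two paths of length 4: r = 2·(1/2)^4 = 1/8).
r to a grandoffspring = 1/4 (two parent–offspring links: r = (1/2)^2 = 1/4).
Summing one r·B term per recipient: 2·0.25·0.453 + 2·0.0625·0.279 + 2·0.125·0.125 + 1·0.25·0.372 = 0.385625.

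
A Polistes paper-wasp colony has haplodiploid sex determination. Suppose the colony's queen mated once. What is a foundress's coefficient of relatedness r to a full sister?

0.75

Haplodiploid full sisters inherit their father's entire haploid genome identically (contributing 1/2) and on average half of their mother's contribution (1/2 · 1/2 = 1/4); r = 1/2 + 1/4 = 3/4.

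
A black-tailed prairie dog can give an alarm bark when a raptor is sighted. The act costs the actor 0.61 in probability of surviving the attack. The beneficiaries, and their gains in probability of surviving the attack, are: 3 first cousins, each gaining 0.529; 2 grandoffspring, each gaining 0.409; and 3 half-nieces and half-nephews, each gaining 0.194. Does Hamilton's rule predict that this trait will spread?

No

Hamilton's rule: the trait is favored when the sum of r·B over every recipient exceeds the actor's cost C.
r to a first cousin = 0.125 (first cousins share one grandparent pair — two paths of length 4: r = 2·(1/2)^4 = 1/8).
r to a grandoffspring = 0.25 (two parent–offspring links: r = (1/2)^2 = 1/4).
r to a half-niece or half-nephew = 1/8 (half-aunt/uncle↔niece/nephew: one path of length 3: r = (1/2)^3 = 1/8).
Summing one r·B term per recipient: 3·0.125·0.529 + 2·0.25·0.409 + 3·0.125·0.194 = 0.475625.
0.475625 < 0.61: the indirect benefit is less than the cost.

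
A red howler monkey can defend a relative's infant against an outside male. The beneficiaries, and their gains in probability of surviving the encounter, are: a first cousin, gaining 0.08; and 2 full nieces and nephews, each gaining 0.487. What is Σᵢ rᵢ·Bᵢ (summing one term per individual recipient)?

0.2535

r to a first cousin = 0.125 (first cousins share one grandparent pair — two paths of length 4: r = 2·(1/2)^4 = 1/8).
r to a full niece or nephew = 1/4 (full aunt/uncle↔niece/nephew: two paths of length 3 through the shared grandparent pair: r = 2·(1/2)^3 = 1/4).
Summing one r·B term per recipient: 1·0.125·0.08 + 2·0.25·0.487 = 0.2535.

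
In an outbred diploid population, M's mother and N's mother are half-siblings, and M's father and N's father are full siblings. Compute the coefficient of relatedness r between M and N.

Wright's path rule: contributions from independent ancestry routes add.
M and N are related in two ways: half first cousins through their mothers (r = 1/16) and first cousins through their fathers (r = 1/8).
r = 1/16 + 1/8 = 0.1875.

0.1875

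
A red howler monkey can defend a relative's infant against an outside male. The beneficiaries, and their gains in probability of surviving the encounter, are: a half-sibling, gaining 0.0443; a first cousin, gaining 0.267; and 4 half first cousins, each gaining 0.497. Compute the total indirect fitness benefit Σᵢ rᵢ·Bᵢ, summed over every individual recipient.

0.1687

r to a half-sibling = 0.25 (half-sibs share one parent — one path of length 2: r = (1/2)^2 = 1/4).
r to a first cousin = 0.125 (first cousins share one grandparent pair — two paths of length 4: r = 2·(1/2)^4 = 1/8).
r to a half first cousin = 0.0625 (half first cousins share one grandparent — one path of length 4: r = (1/2)^4 = 1/16).
Summing one r·B term per recipient: 1·0.25·0.0443 + 1·0.125·0.267 + 4·0.0625·0.497 = 0.1687.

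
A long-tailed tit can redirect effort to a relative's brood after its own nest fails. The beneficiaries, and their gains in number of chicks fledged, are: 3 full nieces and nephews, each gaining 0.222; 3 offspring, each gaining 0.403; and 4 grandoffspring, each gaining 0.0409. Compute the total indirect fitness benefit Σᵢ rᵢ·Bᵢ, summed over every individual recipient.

0.8119

r to a full niece or nephew = 1/4 (full aunt/uncle↔niece/nephew: two paths of length 3 through the shared grandparent pair: r = 2·(1/2)^3 = 1/4).
r to an offspring = 1/2 (one parent–offspring link: r = (1/2)^1 = 1/2).
r to a grandoffspring = 0.25 (two parent–offspring links: r = (1/2)^2 = 1/4).
Summing one r·B term per recipient: 3·0.25·0.222 + 3·0.5·0.403 + 4·0.25·0.0409 = 0.8119.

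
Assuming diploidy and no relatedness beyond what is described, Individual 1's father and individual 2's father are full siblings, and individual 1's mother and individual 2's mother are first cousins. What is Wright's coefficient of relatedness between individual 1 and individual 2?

With two independent routes of shared ancestry, r is the sum of the two contributions.
Individual 1 and individual 2 are related in two ways: first cousins through their fathers (r = 1/8) and second cousins through their mothers (r = 1/32).
r = 1/8 + 1/32 = 5/32 = 0.15625.

0.15625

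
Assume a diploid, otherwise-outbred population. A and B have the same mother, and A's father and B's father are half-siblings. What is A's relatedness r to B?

0.3125

With two independent routes of shared ancestry, r is the sum of the two contributions.
A and B are related in two ways: half-sibs through their shared mother (r = 1/4) and half first cousins through their fathers (r = 1/16).
r = 1/4 + 1/16 = 0.3125.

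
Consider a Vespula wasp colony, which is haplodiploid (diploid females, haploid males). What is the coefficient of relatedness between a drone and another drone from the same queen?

0.5

Haploid brothers each carry a random half of the queen's diploid genome, so on average they share half: r = 1/2.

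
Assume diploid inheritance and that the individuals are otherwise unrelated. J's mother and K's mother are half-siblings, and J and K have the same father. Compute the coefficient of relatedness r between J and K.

0.3125

Relatedness sums over independent paths through distinct common ancestors.
J and K are related in two ways: half first cousins through their mothers (r = 1/16) and half-sibs through their shared father (r = 1/4).
r = 1/16 + 1/4 = 5/16 = 0.3125.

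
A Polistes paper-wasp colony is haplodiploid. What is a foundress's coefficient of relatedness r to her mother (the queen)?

0.5

One meiotic link between diploid queen and diploid daughter: r = 1/2.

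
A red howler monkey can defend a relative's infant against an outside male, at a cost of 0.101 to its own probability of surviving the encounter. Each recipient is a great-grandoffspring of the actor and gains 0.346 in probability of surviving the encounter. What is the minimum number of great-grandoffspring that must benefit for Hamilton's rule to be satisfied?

3

r to a great-grandoffspring = 1/8 (three parent–offspring links: r = (1/2)^3 = 1/8).
Hamilton's rule: n·r·B > C  ⇒  n > C/(r·B) = 0.101/(0.125·0.346) = 2.335.
The smallest integer exceeding 2.335 is 3.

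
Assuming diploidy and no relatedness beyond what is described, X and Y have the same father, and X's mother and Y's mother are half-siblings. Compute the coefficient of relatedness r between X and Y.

With two independent routes of shared ancestry, r is the sum of the two contributions.
X and Y are related in two ways: half-sibs through their shared father (r = 1/4) and half first cousins through their mothers (r = 1/16).
r = 1/4 + 1/16 = 0.3125.

0.3125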